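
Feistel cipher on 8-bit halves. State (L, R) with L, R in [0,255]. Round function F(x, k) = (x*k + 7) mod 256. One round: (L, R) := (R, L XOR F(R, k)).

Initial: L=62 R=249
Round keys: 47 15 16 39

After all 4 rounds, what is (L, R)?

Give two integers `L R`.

Round 1 (k=47): L=249 R=128
Round 2 (k=15): L=128 R=126
Round 3 (k=16): L=126 R=103
Round 4 (k=39): L=103 R=198

Answer: 103 198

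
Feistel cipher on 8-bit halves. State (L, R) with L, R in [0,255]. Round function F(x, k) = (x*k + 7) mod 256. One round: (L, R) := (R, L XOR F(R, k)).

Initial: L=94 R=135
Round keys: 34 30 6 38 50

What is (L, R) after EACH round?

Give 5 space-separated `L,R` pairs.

Answer: 135,171 171,150 150,32 32,81 81,249

Derivation:
Round 1 (k=34): L=135 R=171
Round 2 (k=30): L=171 R=150
Round 3 (k=6): L=150 R=32
Round 4 (k=38): L=32 R=81
Round 5 (k=50): L=81 R=249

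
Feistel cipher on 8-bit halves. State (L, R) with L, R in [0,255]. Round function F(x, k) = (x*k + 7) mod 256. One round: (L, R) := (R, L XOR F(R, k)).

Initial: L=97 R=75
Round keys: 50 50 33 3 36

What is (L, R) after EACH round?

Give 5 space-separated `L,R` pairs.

Answer: 75,204 204,148 148,215 215,24 24,176

Derivation:
Round 1 (k=50): L=75 R=204
Round 2 (k=50): L=204 R=148
Round 3 (k=33): L=148 R=215
Round 4 (k=3): L=215 R=24
Round 5 (k=36): L=24 R=176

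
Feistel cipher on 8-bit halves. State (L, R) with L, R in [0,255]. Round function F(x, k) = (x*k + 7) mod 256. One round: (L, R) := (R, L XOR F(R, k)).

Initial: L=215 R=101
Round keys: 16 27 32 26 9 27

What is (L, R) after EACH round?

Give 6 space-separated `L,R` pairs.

Answer: 101,128 128,226 226,199 199,223 223,25 25,117

Derivation:
Round 1 (k=16): L=101 R=128
Round 2 (k=27): L=128 R=226
Round 3 (k=32): L=226 R=199
Round 4 (k=26): L=199 R=223
Round 5 (k=9): L=223 R=25
Round 6 (k=27): L=25 R=117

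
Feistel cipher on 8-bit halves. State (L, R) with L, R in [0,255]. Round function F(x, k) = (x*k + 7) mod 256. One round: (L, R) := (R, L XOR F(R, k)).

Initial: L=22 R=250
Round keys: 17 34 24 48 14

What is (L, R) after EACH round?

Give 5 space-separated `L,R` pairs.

Round 1 (k=17): L=250 R=183
Round 2 (k=34): L=183 R=175
Round 3 (k=24): L=175 R=216
Round 4 (k=48): L=216 R=40
Round 5 (k=14): L=40 R=239

Answer: 250,183 183,175 175,216 216,40 40,239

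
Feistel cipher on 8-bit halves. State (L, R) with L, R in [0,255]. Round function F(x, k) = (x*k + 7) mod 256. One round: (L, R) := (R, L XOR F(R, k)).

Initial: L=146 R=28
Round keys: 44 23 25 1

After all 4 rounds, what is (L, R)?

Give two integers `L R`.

Answer: 248 217

Derivation:
Round 1 (k=44): L=28 R=69
Round 2 (k=23): L=69 R=38
Round 3 (k=25): L=38 R=248
Round 4 (k=1): L=248 R=217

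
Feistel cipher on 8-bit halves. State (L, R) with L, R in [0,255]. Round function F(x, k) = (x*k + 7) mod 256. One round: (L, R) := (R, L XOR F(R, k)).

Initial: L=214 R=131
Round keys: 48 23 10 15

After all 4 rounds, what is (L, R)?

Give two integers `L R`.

Round 1 (k=48): L=131 R=65
Round 2 (k=23): L=65 R=93
Round 3 (k=10): L=93 R=232
Round 4 (k=15): L=232 R=194

Answer: 232 194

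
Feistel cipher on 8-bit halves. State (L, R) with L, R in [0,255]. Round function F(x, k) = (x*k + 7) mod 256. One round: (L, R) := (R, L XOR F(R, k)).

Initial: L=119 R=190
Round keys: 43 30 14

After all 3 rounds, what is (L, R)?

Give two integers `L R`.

Round 1 (k=43): L=190 R=134
Round 2 (k=30): L=134 R=5
Round 3 (k=14): L=5 R=203

Answer: 5 203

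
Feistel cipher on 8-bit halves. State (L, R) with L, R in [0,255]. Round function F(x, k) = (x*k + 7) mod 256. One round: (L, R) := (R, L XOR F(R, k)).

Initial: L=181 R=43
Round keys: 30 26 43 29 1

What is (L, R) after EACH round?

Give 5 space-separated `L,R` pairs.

Answer: 43,164 164,132 132,151 151,166 166,58

Derivation:
Round 1 (k=30): L=43 R=164
Round 2 (k=26): L=164 R=132
Round 3 (k=43): L=132 R=151
Round 4 (k=29): L=151 R=166
Round 5 (k=1): L=166 R=58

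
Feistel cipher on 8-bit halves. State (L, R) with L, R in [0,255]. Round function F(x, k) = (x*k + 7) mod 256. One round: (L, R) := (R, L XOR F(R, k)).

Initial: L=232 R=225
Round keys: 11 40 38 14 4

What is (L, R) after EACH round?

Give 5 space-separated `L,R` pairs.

Answer: 225,90 90,246 246,209 209,131 131,194

Derivation:
Round 1 (k=11): L=225 R=90
Round 2 (k=40): L=90 R=246
Round 3 (k=38): L=246 R=209
Round 4 (k=14): L=209 R=131
Round 5 (k=4): L=131 R=194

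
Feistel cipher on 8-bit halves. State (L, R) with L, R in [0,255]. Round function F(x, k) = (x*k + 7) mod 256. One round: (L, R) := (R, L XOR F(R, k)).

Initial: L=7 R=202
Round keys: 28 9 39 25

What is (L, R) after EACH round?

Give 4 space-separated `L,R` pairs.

Answer: 202,24 24,21 21,34 34,76

Derivation:
Round 1 (k=28): L=202 R=24
Round 2 (k=9): L=24 R=21
Round 3 (k=39): L=21 R=34
Round 4 (k=25): L=34 R=76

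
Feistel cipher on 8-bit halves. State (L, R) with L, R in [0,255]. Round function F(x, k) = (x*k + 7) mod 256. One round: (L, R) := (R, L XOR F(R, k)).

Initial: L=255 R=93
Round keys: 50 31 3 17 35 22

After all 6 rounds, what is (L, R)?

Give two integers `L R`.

Answer: 42 19

Derivation:
Round 1 (k=50): L=93 R=206
Round 2 (k=31): L=206 R=164
Round 3 (k=3): L=164 R=61
Round 4 (k=17): L=61 R=176
Round 5 (k=35): L=176 R=42
Round 6 (k=22): L=42 R=19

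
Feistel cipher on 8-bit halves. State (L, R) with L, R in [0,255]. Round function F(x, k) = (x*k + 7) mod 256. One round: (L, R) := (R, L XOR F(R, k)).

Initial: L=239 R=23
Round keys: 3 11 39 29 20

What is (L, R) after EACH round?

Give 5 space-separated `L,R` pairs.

Answer: 23,163 163,31 31,99 99,33 33,248

Derivation:
Round 1 (k=3): L=23 R=163
Round 2 (k=11): L=163 R=31
Round 3 (k=39): L=31 R=99
Round 4 (k=29): L=99 R=33
Round 5 (k=20): L=33 R=248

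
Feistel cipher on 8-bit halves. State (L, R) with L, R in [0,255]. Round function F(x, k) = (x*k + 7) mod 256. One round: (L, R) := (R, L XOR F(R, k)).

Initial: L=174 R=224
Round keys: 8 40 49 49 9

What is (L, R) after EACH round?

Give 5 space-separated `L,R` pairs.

Round 1 (k=8): L=224 R=169
Round 2 (k=40): L=169 R=143
Round 3 (k=49): L=143 R=207
Round 4 (k=49): L=207 R=41
Round 5 (k=9): L=41 R=183

Answer: 224,169 169,143 143,207 207,41 41,183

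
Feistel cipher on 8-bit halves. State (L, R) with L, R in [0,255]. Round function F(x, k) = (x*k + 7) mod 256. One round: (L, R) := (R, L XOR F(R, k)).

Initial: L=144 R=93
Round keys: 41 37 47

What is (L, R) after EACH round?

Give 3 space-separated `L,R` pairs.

Answer: 93,124 124,174 174,133

Derivation:
Round 1 (k=41): L=93 R=124
Round 2 (k=37): L=124 R=174
Round 3 (k=47): L=174 R=133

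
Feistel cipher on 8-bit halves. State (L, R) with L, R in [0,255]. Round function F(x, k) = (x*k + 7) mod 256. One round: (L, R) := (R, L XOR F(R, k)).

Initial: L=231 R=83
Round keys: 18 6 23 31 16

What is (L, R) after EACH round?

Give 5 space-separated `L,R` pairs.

Answer: 83,58 58,48 48,109 109,10 10,202

Derivation:
Round 1 (k=18): L=83 R=58
Round 2 (k=6): L=58 R=48
Round 3 (k=23): L=48 R=109
Round 4 (k=31): L=109 R=10
Round 5 (k=16): L=10 R=202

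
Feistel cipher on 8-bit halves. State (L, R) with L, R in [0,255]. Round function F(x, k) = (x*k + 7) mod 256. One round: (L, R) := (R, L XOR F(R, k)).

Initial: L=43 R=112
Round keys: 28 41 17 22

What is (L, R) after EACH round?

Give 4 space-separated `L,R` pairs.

Answer: 112,108 108,35 35,54 54,136

Derivation:
Round 1 (k=28): L=112 R=108
Round 2 (k=41): L=108 R=35
Round 3 (k=17): L=35 R=54
Round 4 (k=22): L=54 R=136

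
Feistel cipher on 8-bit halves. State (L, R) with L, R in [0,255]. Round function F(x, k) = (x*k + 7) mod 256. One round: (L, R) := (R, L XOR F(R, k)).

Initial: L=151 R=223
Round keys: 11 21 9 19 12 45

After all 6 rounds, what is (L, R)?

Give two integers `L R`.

Round 1 (k=11): L=223 R=11
Round 2 (k=21): L=11 R=49
Round 3 (k=9): L=49 R=203
Round 4 (k=19): L=203 R=41
Round 5 (k=12): L=41 R=56
Round 6 (k=45): L=56 R=246

Answer: 56 246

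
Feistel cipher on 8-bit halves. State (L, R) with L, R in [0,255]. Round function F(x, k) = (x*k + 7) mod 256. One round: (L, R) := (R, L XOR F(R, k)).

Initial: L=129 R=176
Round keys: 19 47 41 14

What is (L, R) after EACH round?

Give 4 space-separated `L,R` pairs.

Round 1 (k=19): L=176 R=150
Round 2 (k=47): L=150 R=33
Round 3 (k=41): L=33 R=198
Round 4 (k=14): L=198 R=250

Answer: 176,150 150,33 33,198 198,250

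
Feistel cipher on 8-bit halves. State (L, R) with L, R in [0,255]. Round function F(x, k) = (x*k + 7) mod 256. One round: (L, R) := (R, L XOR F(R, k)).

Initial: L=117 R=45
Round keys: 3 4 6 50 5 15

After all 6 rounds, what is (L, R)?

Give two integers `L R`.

Answer: 4 26

Derivation:
Round 1 (k=3): L=45 R=251
Round 2 (k=4): L=251 R=222
Round 3 (k=6): L=222 R=192
Round 4 (k=50): L=192 R=89
Round 5 (k=5): L=89 R=4
Round 6 (k=15): L=4 R=26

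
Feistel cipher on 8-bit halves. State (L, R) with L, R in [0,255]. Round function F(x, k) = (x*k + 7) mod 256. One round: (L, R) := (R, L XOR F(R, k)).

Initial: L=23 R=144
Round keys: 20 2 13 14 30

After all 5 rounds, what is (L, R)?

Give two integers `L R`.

Answer: 20 221

Derivation:
Round 1 (k=20): L=144 R=80
Round 2 (k=2): L=80 R=55
Round 3 (k=13): L=55 R=130
Round 4 (k=14): L=130 R=20
Round 5 (k=30): L=20 R=221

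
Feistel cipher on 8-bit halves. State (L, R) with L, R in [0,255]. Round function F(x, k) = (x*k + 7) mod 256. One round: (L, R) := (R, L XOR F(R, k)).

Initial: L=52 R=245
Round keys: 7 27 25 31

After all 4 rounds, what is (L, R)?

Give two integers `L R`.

Round 1 (k=7): L=245 R=142
Round 2 (k=27): L=142 R=244
Round 3 (k=25): L=244 R=85
Round 4 (k=31): L=85 R=166

Answer: 85 166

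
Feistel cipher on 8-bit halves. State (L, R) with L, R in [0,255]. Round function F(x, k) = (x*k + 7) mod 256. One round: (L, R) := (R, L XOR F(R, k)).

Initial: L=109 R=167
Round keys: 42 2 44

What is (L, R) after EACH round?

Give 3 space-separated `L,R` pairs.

Round 1 (k=42): L=167 R=0
Round 2 (k=2): L=0 R=160
Round 3 (k=44): L=160 R=135

Answer: 167,0 0,160 160,135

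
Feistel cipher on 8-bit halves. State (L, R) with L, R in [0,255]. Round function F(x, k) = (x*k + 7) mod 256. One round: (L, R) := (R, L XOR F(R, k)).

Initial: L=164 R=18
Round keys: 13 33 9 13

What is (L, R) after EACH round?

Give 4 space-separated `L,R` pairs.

Answer: 18,85 85,238 238,48 48,153

Derivation:
Round 1 (k=13): L=18 R=85
Round 2 (k=33): L=85 R=238
Round 3 (k=9): L=238 R=48
Round 4 (k=13): L=48 R=153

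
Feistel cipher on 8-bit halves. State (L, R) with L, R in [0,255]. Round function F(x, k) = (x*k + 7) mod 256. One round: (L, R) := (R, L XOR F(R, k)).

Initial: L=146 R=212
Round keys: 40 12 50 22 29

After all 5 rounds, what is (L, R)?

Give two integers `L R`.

Answer: 112 7

Derivation:
Round 1 (k=40): L=212 R=181
Round 2 (k=12): L=181 R=87
Round 3 (k=50): L=87 R=176
Round 4 (k=22): L=176 R=112
Round 5 (k=29): L=112 R=7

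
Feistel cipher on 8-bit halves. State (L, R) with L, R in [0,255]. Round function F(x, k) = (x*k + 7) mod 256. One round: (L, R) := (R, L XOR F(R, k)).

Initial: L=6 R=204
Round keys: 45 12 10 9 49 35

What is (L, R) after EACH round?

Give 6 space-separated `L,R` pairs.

Answer: 204,229 229,15 15,120 120,48 48,79 79,228

Derivation:
Round 1 (k=45): L=204 R=229
Round 2 (k=12): L=229 R=15
Round 3 (k=10): L=15 R=120
Round 4 (k=9): L=120 R=48
Round 5 (k=49): L=48 R=79
Round 6 (k=35): L=79 R=228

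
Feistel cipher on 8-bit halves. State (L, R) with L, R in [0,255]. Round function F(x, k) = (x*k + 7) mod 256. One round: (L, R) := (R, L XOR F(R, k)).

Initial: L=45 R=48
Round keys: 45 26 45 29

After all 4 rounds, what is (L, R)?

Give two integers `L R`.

Answer: 156 168

Derivation:
Round 1 (k=45): L=48 R=90
Round 2 (k=26): L=90 R=27
Round 3 (k=45): L=27 R=156
Round 4 (k=29): L=156 R=168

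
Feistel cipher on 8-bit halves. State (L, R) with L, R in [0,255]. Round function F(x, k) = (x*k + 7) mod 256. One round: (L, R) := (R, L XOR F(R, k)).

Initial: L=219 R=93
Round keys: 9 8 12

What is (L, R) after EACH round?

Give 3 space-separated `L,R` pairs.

Round 1 (k=9): L=93 R=151
Round 2 (k=8): L=151 R=226
Round 3 (k=12): L=226 R=8

Answer: 93,151 151,226 226,8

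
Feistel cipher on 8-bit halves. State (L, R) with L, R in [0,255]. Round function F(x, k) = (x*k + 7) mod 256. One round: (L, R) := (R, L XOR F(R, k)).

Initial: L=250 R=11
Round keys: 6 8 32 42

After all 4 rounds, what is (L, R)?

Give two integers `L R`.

Round 1 (k=6): L=11 R=179
Round 2 (k=8): L=179 R=148
Round 3 (k=32): L=148 R=52
Round 4 (k=42): L=52 R=27

Answer: 52 27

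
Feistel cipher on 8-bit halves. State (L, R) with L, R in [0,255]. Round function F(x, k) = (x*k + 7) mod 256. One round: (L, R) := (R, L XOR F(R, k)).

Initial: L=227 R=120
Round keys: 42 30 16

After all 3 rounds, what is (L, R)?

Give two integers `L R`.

Answer: 167 35

Derivation:
Round 1 (k=42): L=120 R=84
Round 2 (k=30): L=84 R=167
Round 3 (k=16): L=167 R=35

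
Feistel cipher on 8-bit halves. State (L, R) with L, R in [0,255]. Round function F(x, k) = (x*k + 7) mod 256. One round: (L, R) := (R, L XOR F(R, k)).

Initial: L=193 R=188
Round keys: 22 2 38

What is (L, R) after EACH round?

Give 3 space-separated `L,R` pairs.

Answer: 188,238 238,95 95,207

Derivation:
Round 1 (k=22): L=188 R=238
Round 2 (k=2): L=238 R=95
Round 3 (k=38): L=95 R=207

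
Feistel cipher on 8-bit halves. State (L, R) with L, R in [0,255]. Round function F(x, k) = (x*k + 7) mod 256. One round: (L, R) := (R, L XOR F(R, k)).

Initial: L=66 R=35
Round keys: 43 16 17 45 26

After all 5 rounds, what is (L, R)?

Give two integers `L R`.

Answer: 144 198

Derivation:
Round 1 (k=43): L=35 R=170
Round 2 (k=16): L=170 R=132
Round 3 (k=17): L=132 R=97
Round 4 (k=45): L=97 R=144
Round 5 (k=26): L=144 R=198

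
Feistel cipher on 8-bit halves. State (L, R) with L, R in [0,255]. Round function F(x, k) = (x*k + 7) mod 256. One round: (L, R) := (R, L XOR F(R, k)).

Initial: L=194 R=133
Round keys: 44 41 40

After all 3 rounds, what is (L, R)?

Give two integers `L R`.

Answer: 213 110

Derivation:
Round 1 (k=44): L=133 R=33
Round 2 (k=41): L=33 R=213
Round 3 (k=40): L=213 R=110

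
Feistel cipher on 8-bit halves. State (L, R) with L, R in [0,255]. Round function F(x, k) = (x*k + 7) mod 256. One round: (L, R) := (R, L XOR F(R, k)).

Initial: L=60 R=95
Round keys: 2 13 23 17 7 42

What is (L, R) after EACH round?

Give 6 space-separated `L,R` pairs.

Answer: 95,249 249,243 243,37 37,143 143,213 213,118

Derivation:
Round 1 (k=2): L=95 R=249
Round 2 (k=13): L=249 R=243
Round 3 (k=23): L=243 R=37
Round 4 (k=17): L=37 R=143
Round 5 (k=7): L=143 R=213
Round 6 (k=42): L=213 R=118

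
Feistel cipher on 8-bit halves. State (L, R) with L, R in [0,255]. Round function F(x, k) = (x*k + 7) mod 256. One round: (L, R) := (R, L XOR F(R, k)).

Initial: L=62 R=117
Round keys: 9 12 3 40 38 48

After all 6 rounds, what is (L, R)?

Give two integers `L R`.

Round 1 (k=9): L=117 R=26
Round 2 (k=12): L=26 R=74
Round 3 (k=3): L=74 R=255
Round 4 (k=40): L=255 R=149
Round 5 (k=38): L=149 R=218
Round 6 (k=48): L=218 R=114

Answer: 218 114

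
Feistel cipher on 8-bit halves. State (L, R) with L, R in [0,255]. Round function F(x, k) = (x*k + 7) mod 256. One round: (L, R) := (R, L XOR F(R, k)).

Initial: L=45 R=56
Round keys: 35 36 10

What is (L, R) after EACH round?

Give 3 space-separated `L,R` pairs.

Answer: 56,130 130,119 119,47

Derivation:
Round 1 (k=35): L=56 R=130
Round 2 (k=36): L=130 R=119
Round 3 (k=10): L=119 R=47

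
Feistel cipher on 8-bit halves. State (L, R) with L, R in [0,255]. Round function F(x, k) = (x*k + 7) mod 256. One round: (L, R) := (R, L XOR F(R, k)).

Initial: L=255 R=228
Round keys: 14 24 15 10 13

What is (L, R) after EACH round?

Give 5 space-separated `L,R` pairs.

Answer: 228,128 128,227 227,212 212,172 172,23

Derivation:
Round 1 (k=14): L=228 R=128
Round 2 (k=24): L=128 R=227
Round 3 (k=15): L=227 R=212
Round 4 (k=10): L=212 R=172
Round 5 (k=13): L=172 R=23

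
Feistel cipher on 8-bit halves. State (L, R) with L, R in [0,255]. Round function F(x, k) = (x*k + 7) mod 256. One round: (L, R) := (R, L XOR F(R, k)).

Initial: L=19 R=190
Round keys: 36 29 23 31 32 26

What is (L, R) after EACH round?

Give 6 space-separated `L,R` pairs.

Answer: 190,172 172,61 61,46 46,164 164,169 169,149

Derivation:
Round 1 (k=36): L=190 R=172
Round 2 (k=29): L=172 R=61
Round 3 (k=23): L=61 R=46
Round 4 (k=31): L=46 R=164
Round 5 (k=32): L=164 R=169
Round 6 (k=26): L=169 R=149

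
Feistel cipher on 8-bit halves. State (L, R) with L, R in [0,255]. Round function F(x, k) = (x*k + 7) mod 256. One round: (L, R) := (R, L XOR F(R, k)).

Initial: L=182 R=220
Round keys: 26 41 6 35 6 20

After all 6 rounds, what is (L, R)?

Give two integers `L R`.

Round 1 (k=26): L=220 R=233
Round 2 (k=41): L=233 R=132
Round 3 (k=6): L=132 R=246
Round 4 (k=35): L=246 R=45
Round 5 (k=6): L=45 R=227
Round 6 (k=20): L=227 R=238

Answer: 227 238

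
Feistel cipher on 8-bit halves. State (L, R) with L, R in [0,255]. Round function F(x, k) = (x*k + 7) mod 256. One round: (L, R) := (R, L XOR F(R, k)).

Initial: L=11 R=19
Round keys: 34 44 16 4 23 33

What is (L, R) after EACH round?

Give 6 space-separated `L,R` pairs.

Round 1 (k=34): L=19 R=134
Round 2 (k=44): L=134 R=28
Round 3 (k=16): L=28 R=65
Round 4 (k=4): L=65 R=23
Round 5 (k=23): L=23 R=89
Round 6 (k=33): L=89 R=151

Answer: 19,134 134,28 28,65 65,23 23,89 89,151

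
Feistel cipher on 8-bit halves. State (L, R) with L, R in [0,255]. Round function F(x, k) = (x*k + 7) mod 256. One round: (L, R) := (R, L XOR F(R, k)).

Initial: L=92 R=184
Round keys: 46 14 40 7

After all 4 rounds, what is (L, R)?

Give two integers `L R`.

Answer: 164 26

Derivation:
Round 1 (k=46): L=184 R=75
Round 2 (k=14): L=75 R=153
Round 3 (k=40): L=153 R=164
Round 4 (k=7): L=164 R=26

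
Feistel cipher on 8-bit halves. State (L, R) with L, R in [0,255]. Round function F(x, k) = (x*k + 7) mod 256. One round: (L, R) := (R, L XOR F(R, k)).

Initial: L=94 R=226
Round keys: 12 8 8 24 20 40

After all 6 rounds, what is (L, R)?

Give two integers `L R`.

Answer: 33 149

Derivation:
Round 1 (k=12): L=226 R=193
Round 2 (k=8): L=193 R=237
Round 3 (k=8): L=237 R=174
Round 4 (k=24): L=174 R=186
Round 5 (k=20): L=186 R=33
Round 6 (k=40): L=33 R=149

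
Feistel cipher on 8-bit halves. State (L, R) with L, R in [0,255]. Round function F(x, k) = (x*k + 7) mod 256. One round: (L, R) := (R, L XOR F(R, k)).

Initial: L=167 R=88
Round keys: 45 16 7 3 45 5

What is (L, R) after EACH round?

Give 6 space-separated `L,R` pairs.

Round 1 (k=45): L=88 R=216
Round 2 (k=16): L=216 R=223
Round 3 (k=7): L=223 R=248
Round 4 (k=3): L=248 R=48
Round 5 (k=45): L=48 R=143
Round 6 (k=5): L=143 R=226

Answer: 88,216 216,223 223,248 248,48 48,143 143,226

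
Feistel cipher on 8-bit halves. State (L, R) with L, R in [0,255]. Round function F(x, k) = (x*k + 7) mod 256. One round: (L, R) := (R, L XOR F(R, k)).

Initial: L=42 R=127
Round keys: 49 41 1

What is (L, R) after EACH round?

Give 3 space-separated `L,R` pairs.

Answer: 127,124 124,156 156,223

Derivation:
Round 1 (k=49): L=127 R=124
Round 2 (k=41): L=124 R=156
Round 3 (k=1): L=156 R=223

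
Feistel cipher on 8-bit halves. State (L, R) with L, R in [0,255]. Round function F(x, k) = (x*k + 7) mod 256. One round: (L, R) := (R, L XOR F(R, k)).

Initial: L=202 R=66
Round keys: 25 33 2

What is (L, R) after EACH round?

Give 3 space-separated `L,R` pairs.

Round 1 (k=25): L=66 R=179
Round 2 (k=33): L=179 R=88
Round 3 (k=2): L=88 R=4

Answer: 66,179 179,88 88,4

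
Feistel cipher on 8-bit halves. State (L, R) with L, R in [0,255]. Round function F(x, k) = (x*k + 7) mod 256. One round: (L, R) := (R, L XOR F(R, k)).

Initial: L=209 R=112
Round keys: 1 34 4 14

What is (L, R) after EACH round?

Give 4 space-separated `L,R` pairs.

Answer: 112,166 166,99 99,53 53,142

Derivation:
Round 1 (k=1): L=112 R=166
Round 2 (k=34): L=166 R=99
Round 3 (k=4): L=99 R=53
Round 4 (k=14): L=53 R=142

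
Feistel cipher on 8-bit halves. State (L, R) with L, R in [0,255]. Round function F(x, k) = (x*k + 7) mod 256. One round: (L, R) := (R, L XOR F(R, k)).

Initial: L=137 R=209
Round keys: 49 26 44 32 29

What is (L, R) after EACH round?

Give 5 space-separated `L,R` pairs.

Answer: 209,129 129,240 240,198 198,55 55,132

Derivation:
Round 1 (k=49): L=209 R=129
Round 2 (k=26): L=129 R=240
Round 3 (k=44): L=240 R=198
Round 4 (k=32): L=198 R=55
Round 5 (k=29): L=55 R=132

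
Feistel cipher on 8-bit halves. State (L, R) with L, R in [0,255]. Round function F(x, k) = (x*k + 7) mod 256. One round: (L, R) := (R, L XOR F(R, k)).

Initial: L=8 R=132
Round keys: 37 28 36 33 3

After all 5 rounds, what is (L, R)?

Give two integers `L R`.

Round 1 (k=37): L=132 R=19
Round 2 (k=28): L=19 R=159
Round 3 (k=36): L=159 R=112
Round 4 (k=33): L=112 R=232
Round 5 (k=3): L=232 R=207

Answer: 232 207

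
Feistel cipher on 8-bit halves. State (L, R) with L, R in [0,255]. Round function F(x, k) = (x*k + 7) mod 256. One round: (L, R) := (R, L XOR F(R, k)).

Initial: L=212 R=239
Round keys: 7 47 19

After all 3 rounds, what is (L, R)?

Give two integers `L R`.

Round 1 (k=7): L=239 R=68
Round 2 (k=47): L=68 R=108
Round 3 (k=19): L=108 R=79

Answer: 108 79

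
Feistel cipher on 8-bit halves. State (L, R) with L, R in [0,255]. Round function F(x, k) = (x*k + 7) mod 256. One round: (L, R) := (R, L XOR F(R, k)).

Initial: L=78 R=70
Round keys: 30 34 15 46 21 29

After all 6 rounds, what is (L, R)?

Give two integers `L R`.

Round 1 (k=30): L=70 R=117
Round 2 (k=34): L=117 R=215
Round 3 (k=15): L=215 R=213
Round 4 (k=46): L=213 R=154
Round 5 (k=21): L=154 R=124
Round 6 (k=29): L=124 R=137

Answer: 124 137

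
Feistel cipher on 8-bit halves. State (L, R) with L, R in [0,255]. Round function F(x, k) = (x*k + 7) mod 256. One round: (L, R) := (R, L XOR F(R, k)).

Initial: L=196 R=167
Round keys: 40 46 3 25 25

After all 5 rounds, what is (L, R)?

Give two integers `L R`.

Round 1 (k=40): L=167 R=219
Round 2 (k=46): L=219 R=198
Round 3 (k=3): L=198 R=130
Round 4 (k=25): L=130 R=127
Round 5 (k=25): L=127 R=236

Answer: 127 236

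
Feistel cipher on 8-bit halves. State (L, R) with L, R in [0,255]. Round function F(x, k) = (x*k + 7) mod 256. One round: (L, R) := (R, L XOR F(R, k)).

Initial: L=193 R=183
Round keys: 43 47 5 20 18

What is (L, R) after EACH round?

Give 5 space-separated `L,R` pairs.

Answer: 183,5 5,69 69,101 101,174 174,38

Derivation:
Round 1 (k=43): L=183 R=5
Round 2 (k=47): L=5 R=69
Round 3 (k=5): L=69 R=101
Round 4 (k=20): L=101 R=174
Round 5 (k=18): L=174 R=38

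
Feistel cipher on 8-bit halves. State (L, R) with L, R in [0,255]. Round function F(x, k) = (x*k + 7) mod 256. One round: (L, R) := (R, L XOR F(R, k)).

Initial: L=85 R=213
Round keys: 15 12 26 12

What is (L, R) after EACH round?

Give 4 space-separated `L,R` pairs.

Answer: 213,215 215,206 206,36 36,121

Derivation:
Round 1 (k=15): L=213 R=215
Round 2 (k=12): L=215 R=206
Round 3 (k=26): L=206 R=36
Round 4 (k=12): L=36 R=121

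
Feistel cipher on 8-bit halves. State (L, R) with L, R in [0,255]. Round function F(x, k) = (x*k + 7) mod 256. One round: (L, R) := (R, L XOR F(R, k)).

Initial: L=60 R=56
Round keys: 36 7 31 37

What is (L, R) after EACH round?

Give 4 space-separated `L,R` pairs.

Answer: 56,219 219,60 60,144 144,235

Derivation:
Round 1 (k=36): L=56 R=219
Round 2 (k=7): L=219 R=60
Round 3 (k=31): L=60 R=144
Round 4 (k=37): L=144 R=235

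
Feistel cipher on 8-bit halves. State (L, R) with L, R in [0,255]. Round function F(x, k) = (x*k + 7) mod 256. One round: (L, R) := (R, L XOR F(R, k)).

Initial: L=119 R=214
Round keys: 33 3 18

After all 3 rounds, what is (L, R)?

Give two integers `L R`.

Answer: 19 183

Derivation:
Round 1 (k=33): L=214 R=234
Round 2 (k=3): L=234 R=19
Round 3 (k=18): L=19 R=183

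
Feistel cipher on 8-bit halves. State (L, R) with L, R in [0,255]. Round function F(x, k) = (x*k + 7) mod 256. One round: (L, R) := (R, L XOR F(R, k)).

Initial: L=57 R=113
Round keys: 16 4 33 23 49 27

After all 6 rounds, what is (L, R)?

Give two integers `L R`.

Round 1 (k=16): L=113 R=46
Round 2 (k=4): L=46 R=206
Round 3 (k=33): L=206 R=187
Round 4 (k=23): L=187 R=26
Round 5 (k=49): L=26 R=186
Round 6 (k=27): L=186 R=191

Answer: 186 191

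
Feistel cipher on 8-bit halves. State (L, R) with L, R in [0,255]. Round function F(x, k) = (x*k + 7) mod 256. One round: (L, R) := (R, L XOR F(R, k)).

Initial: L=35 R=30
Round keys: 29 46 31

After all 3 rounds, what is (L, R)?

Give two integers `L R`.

Answer: 21 220

Derivation:
Round 1 (k=29): L=30 R=78
Round 2 (k=46): L=78 R=21
Round 3 (k=31): L=21 R=220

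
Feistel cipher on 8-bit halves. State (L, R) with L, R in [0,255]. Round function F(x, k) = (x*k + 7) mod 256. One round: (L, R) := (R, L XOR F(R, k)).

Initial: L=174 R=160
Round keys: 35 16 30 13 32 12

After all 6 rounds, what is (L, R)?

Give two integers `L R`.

Answer: 55 219

Derivation:
Round 1 (k=35): L=160 R=73
Round 2 (k=16): L=73 R=55
Round 3 (k=30): L=55 R=48
Round 4 (k=13): L=48 R=64
Round 5 (k=32): L=64 R=55
Round 6 (k=12): L=55 R=219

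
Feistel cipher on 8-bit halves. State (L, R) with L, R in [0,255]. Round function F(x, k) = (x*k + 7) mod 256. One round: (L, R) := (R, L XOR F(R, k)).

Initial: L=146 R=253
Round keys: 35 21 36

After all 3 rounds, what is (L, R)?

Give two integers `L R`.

Answer: 254 179

Derivation:
Round 1 (k=35): L=253 R=12
Round 2 (k=21): L=12 R=254
Round 3 (k=36): L=254 R=179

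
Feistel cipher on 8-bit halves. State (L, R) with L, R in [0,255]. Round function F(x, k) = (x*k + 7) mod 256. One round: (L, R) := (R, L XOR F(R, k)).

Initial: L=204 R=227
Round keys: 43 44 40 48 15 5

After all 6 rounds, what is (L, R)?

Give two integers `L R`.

Answer: 55 89

Derivation:
Round 1 (k=43): L=227 R=228
Round 2 (k=44): L=228 R=212
Round 3 (k=40): L=212 R=195
Round 4 (k=48): L=195 R=67
Round 5 (k=15): L=67 R=55
Round 6 (k=5): L=55 R=89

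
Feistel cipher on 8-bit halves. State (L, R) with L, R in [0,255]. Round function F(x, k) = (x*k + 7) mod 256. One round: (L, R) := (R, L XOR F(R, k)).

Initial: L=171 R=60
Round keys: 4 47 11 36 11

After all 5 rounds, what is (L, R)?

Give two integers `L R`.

Round 1 (k=4): L=60 R=92
Round 2 (k=47): L=92 R=215
Round 3 (k=11): L=215 R=24
Round 4 (k=36): L=24 R=176
Round 5 (k=11): L=176 R=143

Answer: 176 143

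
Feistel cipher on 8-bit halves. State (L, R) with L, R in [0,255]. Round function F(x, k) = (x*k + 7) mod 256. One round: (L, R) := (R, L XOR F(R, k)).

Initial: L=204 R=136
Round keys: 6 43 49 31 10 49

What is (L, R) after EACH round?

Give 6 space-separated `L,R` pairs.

Answer: 136,251 251,184 184,196 196,123 123,17 17,51

Derivation:
Round 1 (k=6): L=136 R=251
Round 2 (k=43): L=251 R=184
Round 3 (k=49): L=184 R=196
Round 4 (k=31): L=196 R=123
Round 5 (k=10): L=123 R=17
Round 6 (k=49): L=17 R=51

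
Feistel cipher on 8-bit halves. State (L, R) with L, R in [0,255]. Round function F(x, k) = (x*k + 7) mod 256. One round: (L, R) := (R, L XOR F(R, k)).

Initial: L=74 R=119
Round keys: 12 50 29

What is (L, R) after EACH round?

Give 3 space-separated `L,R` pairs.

Round 1 (k=12): L=119 R=209
Round 2 (k=50): L=209 R=174
Round 3 (k=29): L=174 R=108

Answer: 119,209 209,174 174,108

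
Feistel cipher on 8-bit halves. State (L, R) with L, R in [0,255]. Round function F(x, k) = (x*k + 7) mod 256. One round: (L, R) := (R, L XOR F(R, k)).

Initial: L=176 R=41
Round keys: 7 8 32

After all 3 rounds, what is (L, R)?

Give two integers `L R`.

Answer: 158 81

Derivation:
Round 1 (k=7): L=41 R=150
Round 2 (k=8): L=150 R=158
Round 3 (k=32): L=158 R=81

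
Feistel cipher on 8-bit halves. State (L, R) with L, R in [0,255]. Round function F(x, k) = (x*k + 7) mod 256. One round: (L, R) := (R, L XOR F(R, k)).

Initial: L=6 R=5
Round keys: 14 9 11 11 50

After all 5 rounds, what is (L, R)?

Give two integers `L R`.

Round 1 (k=14): L=5 R=75
Round 2 (k=9): L=75 R=175
Round 3 (k=11): L=175 R=199
Round 4 (k=11): L=199 R=59
Round 5 (k=50): L=59 R=74

Answer: 59 74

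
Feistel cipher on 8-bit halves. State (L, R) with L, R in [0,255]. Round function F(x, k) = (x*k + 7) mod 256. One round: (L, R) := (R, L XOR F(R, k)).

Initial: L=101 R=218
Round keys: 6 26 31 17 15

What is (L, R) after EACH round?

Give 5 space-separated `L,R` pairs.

Round 1 (k=6): L=218 R=70
Round 2 (k=26): L=70 R=249
Round 3 (k=31): L=249 R=104
Round 4 (k=17): L=104 R=22
Round 5 (k=15): L=22 R=57

Answer: 218,70 70,249 249,104 104,22 22,57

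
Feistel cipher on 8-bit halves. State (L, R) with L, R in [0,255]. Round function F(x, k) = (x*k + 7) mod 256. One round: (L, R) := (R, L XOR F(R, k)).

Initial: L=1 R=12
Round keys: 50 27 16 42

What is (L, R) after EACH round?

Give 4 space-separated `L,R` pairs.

Answer: 12,94 94,253 253,137 137,124

Derivation:
Round 1 (k=50): L=12 R=94
Round 2 (k=27): L=94 R=253
Round 3 (k=16): L=253 R=137
Round 4 (k=42): L=137 R=124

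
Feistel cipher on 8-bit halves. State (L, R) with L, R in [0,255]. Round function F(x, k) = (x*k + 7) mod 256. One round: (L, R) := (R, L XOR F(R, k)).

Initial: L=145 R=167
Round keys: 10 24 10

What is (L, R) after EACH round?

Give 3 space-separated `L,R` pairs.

Answer: 167,28 28,0 0,27

Derivation:
Round 1 (k=10): L=167 R=28
Round 2 (k=24): L=28 R=0
Round 3 (k=10): L=0 R=27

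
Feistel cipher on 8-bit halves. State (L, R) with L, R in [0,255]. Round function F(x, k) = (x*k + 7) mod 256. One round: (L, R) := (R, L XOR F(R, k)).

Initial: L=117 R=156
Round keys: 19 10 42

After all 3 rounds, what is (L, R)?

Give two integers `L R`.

Round 1 (k=19): L=156 R=238
Round 2 (k=10): L=238 R=207
Round 3 (k=42): L=207 R=19

Answer: 207 19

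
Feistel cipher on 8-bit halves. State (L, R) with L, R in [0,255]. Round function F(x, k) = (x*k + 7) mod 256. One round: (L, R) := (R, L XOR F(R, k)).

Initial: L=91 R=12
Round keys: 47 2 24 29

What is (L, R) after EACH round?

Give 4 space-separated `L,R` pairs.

Round 1 (k=47): L=12 R=96
Round 2 (k=2): L=96 R=203
Round 3 (k=24): L=203 R=111
Round 4 (k=29): L=111 R=81

Answer: 12,96 96,203 203,111 111,81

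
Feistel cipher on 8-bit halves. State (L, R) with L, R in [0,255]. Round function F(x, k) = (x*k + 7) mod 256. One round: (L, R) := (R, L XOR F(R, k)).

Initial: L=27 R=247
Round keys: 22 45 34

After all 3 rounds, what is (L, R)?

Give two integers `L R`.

Answer: 46 121

Derivation:
Round 1 (k=22): L=247 R=90
Round 2 (k=45): L=90 R=46
Round 3 (k=34): L=46 R=121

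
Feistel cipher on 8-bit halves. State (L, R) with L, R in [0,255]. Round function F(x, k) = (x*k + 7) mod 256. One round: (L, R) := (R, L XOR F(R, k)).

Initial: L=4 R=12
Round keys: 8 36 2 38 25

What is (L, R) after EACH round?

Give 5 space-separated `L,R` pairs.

Answer: 12,99 99,255 255,102 102,212 212,221

Derivation:
Round 1 (k=8): L=12 R=99
Round 2 (k=36): L=99 R=255
Round 3 (k=2): L=255 R=102
Round 4 (k=38): L=102 R=212
Round 5 (k=25): L=212 R=221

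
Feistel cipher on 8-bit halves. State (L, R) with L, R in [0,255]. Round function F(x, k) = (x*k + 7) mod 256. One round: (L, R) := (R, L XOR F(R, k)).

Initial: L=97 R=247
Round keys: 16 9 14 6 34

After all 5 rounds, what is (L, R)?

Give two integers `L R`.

Round 1 (k=16): L=247 R=22
Round 2 (k=9): L=22 R=58
Round 3 (k=14): L=58 R=37
Round 4 (k=6): L=37 R=223
Round 5 (k=34): L=223 R=128

Answer: 223 128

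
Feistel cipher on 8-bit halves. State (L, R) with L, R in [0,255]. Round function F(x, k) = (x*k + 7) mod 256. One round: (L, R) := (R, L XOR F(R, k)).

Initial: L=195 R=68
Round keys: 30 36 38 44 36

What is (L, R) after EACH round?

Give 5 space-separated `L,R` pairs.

Answer: 68,60 60,51 51,165 165,80 80,226

Derivation:
Round 1 (k=30): L=68 R=60
Round 2 (k=36): L=60 R=51
Round 3 (k=38): L=51 R=165
Round 4 (k=44): L=165 R=80
Round 5 (k=36): L=80 R=226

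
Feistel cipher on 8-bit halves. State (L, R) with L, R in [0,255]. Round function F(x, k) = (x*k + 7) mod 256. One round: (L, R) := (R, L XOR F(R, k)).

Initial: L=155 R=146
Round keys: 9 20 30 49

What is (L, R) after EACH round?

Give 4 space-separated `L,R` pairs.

Round 1 (k=9): L=146 R=178
Round 2 (k=20): L=178 R=125
Round 3 (k=30): L=125 R=31
Round 4 (k=49): L=31 R=139

Answer: 146,178 178,125 125,31 31,139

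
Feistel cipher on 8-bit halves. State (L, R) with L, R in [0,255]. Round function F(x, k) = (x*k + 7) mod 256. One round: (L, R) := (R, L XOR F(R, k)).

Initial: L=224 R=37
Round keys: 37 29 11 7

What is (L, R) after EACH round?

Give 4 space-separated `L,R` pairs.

Answer: 37,128 128,162 162,125 125,208

Derivation:
Round 1 (k=37): L=37 R=128
Round 2 (k=29): L=128 R=162
Round 3 (k=11): L=162 R=125
Round 4 (k=7): L=125 R=208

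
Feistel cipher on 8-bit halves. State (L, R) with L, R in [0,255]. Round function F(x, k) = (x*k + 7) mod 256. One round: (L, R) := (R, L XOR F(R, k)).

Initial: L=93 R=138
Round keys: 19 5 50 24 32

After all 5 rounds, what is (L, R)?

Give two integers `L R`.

Answer: 170 190

Derivation:
Round 1 (k=19): L=138 R=24
Round 2 (k=5): L=24 R=245
Round 3 (k=50): L=245 R=249
Round 4 (k=24): L=249 R=170
Round 5 (k=32): L=170 R=190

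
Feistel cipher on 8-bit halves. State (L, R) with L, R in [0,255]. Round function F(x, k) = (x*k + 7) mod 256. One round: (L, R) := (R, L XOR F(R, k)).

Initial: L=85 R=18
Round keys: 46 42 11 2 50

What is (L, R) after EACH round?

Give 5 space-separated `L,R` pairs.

Answer: 18,22 22,177 177,180 180,222 222,215

Derivation:
Round 1 (k=46): L=18 R=22
Round 2 (k=42): L=22 R=177
Round 3 (k=11): L=177 R=180
Round 4 (k=2): L=180 R=222
Round 5 (k=50): L=222 R=215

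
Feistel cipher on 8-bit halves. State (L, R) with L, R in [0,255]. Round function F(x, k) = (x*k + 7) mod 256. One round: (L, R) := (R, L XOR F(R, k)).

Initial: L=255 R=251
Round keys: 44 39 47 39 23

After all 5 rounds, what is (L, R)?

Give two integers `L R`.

Answer: 28 128

Derivation:
Round 1 (k=44): L=251 R=212
Round 2 (k=39): L=212 R=168
Round 3 (k=47): L=168 R=11
Round 4 (k=39): L=11 R=28
Round 5 (k=23): L=28 R=128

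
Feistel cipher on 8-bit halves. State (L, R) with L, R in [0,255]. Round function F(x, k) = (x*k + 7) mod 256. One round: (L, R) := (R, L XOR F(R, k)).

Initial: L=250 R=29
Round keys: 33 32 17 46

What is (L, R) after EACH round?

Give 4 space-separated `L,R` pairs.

Round 1 (k=33): L=29 R=62
Round 2 (k=32): L=62 R=218
Round 3 (k=17): L=218 R=191
Round 4 (k=46): L=191 R=131

Answer: 29,62 62,218 218,191 191,131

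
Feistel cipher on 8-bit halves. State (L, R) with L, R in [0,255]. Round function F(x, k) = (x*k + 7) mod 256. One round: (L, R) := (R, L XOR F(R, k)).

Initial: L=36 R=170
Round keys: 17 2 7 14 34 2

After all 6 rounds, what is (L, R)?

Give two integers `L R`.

Answer: 82 197

Derivation:
Round 1 (k=17): L=170 R=117
Round 2 (k=2): L=117 R=91
Round 3 (k=7): L=91 R=241
Round 4 (k=14): L=241 R=110
Round 5 (k=34): L=110 R=82
Round 6 (k=2): L=82 R=197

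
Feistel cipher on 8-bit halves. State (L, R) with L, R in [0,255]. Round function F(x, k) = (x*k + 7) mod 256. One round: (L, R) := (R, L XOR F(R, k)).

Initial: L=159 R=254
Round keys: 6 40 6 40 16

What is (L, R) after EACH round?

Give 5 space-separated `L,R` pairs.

Answer: 254,100 100,89 89,121 121,182 182,30

Derivation:
Round 1 (k=6): L=254 R=100
Round 2 (k=40): L=100 R=89
Round 3 (k=6): L=89 R=121
Round 4 (k=40): L=121 R=182
Round 5 (k=16): L=182 R=30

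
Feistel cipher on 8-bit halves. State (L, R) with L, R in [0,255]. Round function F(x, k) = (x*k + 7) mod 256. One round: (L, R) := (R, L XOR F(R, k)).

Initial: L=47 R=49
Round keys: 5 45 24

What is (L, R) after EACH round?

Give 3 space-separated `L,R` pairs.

Answer: 49,211 211,47 47,188

Derivation:
Round 1 (k=5): L=49 R=211
Round 2 (k=45): L=211 R=47
Round 3 (k=24): L=47 R=188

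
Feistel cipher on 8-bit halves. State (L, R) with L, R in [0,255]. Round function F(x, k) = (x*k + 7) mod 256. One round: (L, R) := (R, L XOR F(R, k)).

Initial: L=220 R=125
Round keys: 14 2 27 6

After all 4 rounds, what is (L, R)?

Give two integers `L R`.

Answer: 66 231

Derivation:
Round 1 (k=14): L=125 R=1
Round 2 (k=2): L=1 R=116
Round 3 (k=27): L=116 R=66
Round 4 (k=6): L=66 R=231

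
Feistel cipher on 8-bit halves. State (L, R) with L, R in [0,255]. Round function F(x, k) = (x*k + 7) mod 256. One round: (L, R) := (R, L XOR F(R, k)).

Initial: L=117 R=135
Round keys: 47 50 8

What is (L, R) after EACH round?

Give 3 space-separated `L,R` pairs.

Round 1 (k=47): L=135 R=165
Round 2 (k=50): L=165 R=198
Round 3 (k=8): L=198 R=146

Answer: 135,165 165,198 198,146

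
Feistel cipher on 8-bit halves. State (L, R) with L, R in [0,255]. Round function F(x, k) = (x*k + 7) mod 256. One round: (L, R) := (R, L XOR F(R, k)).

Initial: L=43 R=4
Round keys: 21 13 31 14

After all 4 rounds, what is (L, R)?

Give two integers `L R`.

Round 1 (k=21): L=4 R=112
Round 2 (k=13): L=112 R=179
Round 3 (k=31): L=179 R=196
Round 4 (k=14): L=196 R=12

Answer: 196 12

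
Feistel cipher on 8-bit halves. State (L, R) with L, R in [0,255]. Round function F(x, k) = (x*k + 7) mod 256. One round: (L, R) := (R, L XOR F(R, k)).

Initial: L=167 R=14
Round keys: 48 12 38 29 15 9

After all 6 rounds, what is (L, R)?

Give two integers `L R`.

Round 1 (k=48): L=14 R=0
Round 2 (k=12): L=0 R=9
Round 3 (k=38): L=9 R=93
Round 4 (k=29): L=93 R=153
Round 5 (k=15): L=153 R=163
Round 6 (k=9): L=163 R=91

Answer: 163 91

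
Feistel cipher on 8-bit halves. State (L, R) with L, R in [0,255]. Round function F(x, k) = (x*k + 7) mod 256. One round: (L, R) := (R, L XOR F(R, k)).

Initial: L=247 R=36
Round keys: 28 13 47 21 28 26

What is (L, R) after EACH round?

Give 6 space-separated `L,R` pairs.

Answer: 36,0 0,35 35,116 116,168 168,19 19,93

Derivation:
Round 1 (k=28): L=36 R=0
Round 2 (k=13): L=0 R=35
Round 3 (k=47): L=35 R=116
Round 4 (k=21): L=116 R=168
Round 5 (k=28): L=168 R=19
Round 6 (k=26): L=19 R=93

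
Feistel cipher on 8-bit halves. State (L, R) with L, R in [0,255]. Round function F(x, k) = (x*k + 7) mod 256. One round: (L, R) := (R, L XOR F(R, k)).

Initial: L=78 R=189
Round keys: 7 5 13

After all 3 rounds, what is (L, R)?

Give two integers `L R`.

Round 1 (k=7): L=189 R=124
Round 2 (k=5): L=124 R=206
Round 3 (k=13): L=206 R=1

Answer: 206 1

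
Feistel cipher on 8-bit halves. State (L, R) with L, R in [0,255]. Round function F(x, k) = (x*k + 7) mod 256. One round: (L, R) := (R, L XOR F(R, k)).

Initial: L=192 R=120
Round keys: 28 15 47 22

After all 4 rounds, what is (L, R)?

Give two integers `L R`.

Round 1 (k=28): L=120 R=231
Round 2 (k=15): L=231 R=232
Round 3 (k=47): L=232 R=120
Round 4 (k=22): L=120 R=191

Answer: 120 191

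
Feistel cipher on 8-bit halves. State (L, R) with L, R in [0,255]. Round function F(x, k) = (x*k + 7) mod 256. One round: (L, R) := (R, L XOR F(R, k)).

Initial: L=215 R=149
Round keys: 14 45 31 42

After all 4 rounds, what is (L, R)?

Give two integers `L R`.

Answer: 225 157

Derivation:
Round 1 (k=14): L=149 R=250
Round 2 (k=45): L=250 R=108
Round 3 (k=31): L=108 R=225
Round 4 (k=42): L=225 R=157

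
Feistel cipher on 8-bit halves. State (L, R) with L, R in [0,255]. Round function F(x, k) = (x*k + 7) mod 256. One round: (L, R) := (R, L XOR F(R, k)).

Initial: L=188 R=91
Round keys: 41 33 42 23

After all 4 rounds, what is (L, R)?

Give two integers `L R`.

Answer: 197 12

Derivation:
Round 1 (k=41): L=91 R=38
Round 2 (k=33): L=38 R=182
Round 3 (k=42): L=182 R=197
Round 4 (k=23): L=197 R=12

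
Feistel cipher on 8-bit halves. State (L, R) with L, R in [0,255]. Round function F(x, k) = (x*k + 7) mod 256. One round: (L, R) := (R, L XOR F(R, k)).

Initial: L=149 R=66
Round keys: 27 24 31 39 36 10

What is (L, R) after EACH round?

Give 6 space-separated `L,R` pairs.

Round 1 (k=27): L=66 R=104
Round 2 (k=24): L=104 R=133
Round 3 (k=31): L=133 R=74
Round 4 (k=39): L=74 R=200
Round 5 (k=36): L=200 R=109
Round 6 (k=10): L=109 R=129

Answer: 66,104 104,133 133,74 74,200 200,109 109,129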